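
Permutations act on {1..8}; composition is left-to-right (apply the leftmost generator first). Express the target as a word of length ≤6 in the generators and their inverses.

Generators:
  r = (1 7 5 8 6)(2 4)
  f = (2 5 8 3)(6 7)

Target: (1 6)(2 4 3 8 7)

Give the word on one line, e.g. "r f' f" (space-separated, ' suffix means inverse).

r f f f

  after r: (1 7 5 8 6)(2 4)
  after f: (1 6)(2 4 5 3)(7 8)
  after f: (1 7 3 5 2 4 8 6)
  after f: (1 6)(2 4 3 8 7)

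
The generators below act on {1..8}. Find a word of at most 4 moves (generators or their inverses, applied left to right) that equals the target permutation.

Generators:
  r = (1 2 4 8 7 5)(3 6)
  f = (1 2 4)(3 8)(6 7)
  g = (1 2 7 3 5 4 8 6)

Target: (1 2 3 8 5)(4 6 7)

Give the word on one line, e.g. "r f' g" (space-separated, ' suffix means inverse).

r r f'

  after r: (1 2 4 8 7 5)(3 6)
  after r: (1 4 7)(2 8 5)
  after f': (1 2 3 8 5)(4 6 7)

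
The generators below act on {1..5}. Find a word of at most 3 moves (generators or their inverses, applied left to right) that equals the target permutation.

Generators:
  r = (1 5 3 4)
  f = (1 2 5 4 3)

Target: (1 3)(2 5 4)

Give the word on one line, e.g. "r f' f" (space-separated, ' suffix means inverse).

f' f' r'

  after f': (1 3 4 5 2)
  after f': (1 4 2 3 5)
  after r': (1 3)(2 5 4)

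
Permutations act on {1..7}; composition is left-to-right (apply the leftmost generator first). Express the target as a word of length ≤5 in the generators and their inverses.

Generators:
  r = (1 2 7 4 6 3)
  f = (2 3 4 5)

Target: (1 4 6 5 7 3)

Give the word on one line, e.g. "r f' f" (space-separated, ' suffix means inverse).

f' r' f' f' f'

  after f': (2 5 4 3)
  after r': (1 3)(2 5 7)(4 6)
  after f': (1 2 4 6 3)(5 7)
  after f': (1 5 7 4 6 2 3)
  after f': (1 4 6 5 7 3)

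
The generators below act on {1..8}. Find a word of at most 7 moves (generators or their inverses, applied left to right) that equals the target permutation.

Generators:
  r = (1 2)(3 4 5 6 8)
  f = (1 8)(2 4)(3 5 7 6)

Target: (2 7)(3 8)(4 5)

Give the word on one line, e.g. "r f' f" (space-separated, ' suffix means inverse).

r' f r' r' f

  after r': (1 2)(3 8 6 5 4)
  after f: (1 4 5 2 8 3)(6 7)
  after r': (1 3 2 6 7 5)
  after r': (1 8 6 7 4 3)(2 5)
  after f: (2 7)(3 8)(4 5)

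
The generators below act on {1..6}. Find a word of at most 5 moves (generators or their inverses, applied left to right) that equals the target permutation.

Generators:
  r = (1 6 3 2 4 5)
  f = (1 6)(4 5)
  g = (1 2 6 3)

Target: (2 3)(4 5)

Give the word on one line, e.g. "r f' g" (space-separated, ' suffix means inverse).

  after g: (1 2 6 3)
  after r': (1 3 5 4 2)
  after f: (1 3 4 2 6)
  after g': (1 6 3 4)
  after r': (2 3)(4 5)

g r' f g' r'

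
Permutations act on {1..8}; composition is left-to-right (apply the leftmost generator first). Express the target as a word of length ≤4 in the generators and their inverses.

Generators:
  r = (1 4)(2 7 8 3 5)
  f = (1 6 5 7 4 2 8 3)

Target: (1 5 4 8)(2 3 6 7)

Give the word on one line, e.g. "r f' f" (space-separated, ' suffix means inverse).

  after f: (1 6 5 7 4 2 8 3)
  after f: (1 5 4 8)(2 3 6 7)

f f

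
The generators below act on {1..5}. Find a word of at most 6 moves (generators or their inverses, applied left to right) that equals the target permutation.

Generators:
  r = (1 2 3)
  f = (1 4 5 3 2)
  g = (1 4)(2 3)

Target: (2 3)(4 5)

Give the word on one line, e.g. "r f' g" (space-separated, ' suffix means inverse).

g r r f'

  after g: (1 4)(2 3)
  after r: (1 4 2)
  after r: (1 4 3)
  after f': (2 3)(4 5)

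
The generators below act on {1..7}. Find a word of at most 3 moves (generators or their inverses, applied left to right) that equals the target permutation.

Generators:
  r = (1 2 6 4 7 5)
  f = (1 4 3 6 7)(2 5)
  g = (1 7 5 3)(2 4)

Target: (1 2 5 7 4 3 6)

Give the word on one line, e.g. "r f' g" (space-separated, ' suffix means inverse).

f' r' g

  after f': (1 7 6 3 4)(2 5)
  after r': (1 4 5)(2 7)(3 6)
  after g: (1 2 5 7 4 3 6)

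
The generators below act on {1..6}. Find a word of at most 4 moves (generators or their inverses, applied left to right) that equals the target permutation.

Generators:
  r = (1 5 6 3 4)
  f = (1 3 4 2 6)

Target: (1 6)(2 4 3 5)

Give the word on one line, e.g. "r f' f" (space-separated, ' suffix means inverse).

  after f: (1 3 4 2 6)
  after r: (1 4 2 3)(5 6)
  after f': (1 3 6 5 2)
  after r': (1 6)(2 4 3 5)

f r f' r'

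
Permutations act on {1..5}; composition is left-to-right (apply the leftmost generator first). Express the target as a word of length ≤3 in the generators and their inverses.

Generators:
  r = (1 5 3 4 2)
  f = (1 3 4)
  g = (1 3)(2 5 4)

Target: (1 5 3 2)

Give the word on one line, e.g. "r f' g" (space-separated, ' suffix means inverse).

  after g: (1 3)(2 5 4)
  after r': (1 5 3 2)

g r'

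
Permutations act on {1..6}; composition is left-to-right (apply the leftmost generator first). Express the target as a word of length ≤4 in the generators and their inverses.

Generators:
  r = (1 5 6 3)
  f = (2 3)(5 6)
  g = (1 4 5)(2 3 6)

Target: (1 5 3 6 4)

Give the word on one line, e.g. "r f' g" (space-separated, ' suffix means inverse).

f g'

  after f: (2 3)(5 6)
  after g': (1 5 3 6 4)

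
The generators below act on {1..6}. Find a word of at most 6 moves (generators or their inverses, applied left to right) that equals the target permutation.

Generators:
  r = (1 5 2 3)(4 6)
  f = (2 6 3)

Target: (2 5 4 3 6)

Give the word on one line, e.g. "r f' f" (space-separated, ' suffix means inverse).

  after r: (1 5 2 3)(4 6)
  after f: (1 5 6 4 3)
  after r': (2 5 4)
  after f': (2 5 4 3 6)

r f r' f'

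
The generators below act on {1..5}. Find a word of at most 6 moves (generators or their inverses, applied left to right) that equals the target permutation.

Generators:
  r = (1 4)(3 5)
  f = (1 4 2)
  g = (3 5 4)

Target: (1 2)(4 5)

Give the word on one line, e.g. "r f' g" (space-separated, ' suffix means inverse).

g f f r

  after g: (3 5 4)
  after f: (1 4 3 5 2)
  after f: (1 2 4 3 5)
  after r: (1 2)(4 5)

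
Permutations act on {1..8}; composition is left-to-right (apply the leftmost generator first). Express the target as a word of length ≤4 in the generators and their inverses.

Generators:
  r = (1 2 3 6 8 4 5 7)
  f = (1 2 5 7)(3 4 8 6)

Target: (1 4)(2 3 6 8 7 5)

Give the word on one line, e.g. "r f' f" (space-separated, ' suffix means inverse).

  after r: (1 2 3 6 8 4 5 7)
  after r: (1 3 8 5)(2 6 4 7)
  after f: (1 4)(2 3 6 8 7 5)

r r f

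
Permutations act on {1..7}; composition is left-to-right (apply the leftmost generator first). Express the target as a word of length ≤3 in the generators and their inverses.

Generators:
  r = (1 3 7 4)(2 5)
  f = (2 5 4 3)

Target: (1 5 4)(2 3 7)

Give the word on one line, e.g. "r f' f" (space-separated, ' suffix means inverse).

r f f

  after r: (1 3 7 4)(2 5)
  after f: (1 2 4)(3 7)
  after f: (1 5 4)(2 3 7)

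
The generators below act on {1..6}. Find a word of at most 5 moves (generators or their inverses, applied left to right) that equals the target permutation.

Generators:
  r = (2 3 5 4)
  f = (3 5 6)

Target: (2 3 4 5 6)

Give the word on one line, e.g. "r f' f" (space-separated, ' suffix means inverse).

  after r': (2 4 5 3)
  after f: (2 4 6 3)
  after r': (2 5 3 4 6)
  after f': (2 3 4 5 6)

r' f r' f'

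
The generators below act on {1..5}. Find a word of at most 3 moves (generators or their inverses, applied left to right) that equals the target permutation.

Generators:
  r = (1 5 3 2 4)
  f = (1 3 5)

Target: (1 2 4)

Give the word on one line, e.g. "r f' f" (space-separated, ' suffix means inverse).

f r

  after f: (1 3 5)
  after r: (1 2 4)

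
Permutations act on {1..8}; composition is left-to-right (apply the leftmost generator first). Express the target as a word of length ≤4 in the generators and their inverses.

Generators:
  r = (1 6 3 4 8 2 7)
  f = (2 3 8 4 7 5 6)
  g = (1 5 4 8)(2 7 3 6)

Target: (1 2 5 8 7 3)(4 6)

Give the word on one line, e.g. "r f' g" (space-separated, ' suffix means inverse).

g r f g

  after g: (1 5 4 8)(2 7 3 6)
  after r: (1 5 8 6 7 4 2)
  after f: (1 6 5 4 3 8 2)
  after g: (1 2 5 8 7 3)(4 6)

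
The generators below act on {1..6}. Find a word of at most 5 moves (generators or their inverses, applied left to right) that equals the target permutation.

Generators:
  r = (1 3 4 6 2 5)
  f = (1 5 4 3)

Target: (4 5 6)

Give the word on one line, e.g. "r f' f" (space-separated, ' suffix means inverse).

  after f': (1 3 4 5)
  after r': (2 6 4)
  after f: (1 5 4 2 6 3)
  after r: (4 5 6)

f' r' f r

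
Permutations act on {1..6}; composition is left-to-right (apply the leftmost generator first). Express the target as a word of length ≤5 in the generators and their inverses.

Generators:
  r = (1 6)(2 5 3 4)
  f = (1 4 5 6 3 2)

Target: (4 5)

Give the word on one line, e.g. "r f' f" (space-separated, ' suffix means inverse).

  after f: (1 4 5 6 3 2)
  after f: (1 5 3)(2 4 6)
  after f: (1 6)(2 5)(3 4)
  after r': (4 5)

f f f r'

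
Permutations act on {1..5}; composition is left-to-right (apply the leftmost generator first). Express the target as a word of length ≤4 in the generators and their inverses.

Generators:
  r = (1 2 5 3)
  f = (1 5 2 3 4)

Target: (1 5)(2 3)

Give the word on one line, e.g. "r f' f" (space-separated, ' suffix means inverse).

  after r: (1 2 5 3)
  after r: (1 5)(2 3)

r r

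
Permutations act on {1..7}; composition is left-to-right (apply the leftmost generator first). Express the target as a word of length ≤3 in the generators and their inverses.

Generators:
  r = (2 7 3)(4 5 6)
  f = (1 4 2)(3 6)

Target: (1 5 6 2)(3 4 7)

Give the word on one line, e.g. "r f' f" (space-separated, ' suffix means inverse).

f r

  after f: (1 4 2)(3 6)
  after r: (1 5 6 2)(3 4 7)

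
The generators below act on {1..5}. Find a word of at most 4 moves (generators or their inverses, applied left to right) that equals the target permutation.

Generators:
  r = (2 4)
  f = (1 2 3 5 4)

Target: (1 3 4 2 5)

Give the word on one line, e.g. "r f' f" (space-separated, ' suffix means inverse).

f f

  after f: (1 2 3 5 4)
  after f: (1 3 4 2 5)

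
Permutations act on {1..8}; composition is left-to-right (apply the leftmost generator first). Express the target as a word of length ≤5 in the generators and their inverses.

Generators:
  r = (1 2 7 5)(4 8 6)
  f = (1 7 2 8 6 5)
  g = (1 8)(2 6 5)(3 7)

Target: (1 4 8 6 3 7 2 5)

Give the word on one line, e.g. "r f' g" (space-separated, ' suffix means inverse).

  after g': (1 8)(2 5 6)(3 7)
  after r': (1 4 6)(2 7 3)(5 8)
  after f: (1 4 5 6 7 3 8)
  after g: (1 4 2 6 3)
  after f: (1 4 8 6 3 7 2 5)

g' r' f g f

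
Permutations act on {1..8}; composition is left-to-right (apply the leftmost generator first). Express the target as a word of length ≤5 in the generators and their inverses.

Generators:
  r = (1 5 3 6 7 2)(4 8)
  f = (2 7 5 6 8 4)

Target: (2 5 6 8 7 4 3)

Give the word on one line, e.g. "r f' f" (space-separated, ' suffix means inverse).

  after r: (1 5 3 6 7 2)(4 8)
  after f': (1 7 4 6 2)(3 5)
  after f': (1 2)(3 7 8 6 4 5)
  after r: (2 5 6 8 7 4 3)

r f' f' r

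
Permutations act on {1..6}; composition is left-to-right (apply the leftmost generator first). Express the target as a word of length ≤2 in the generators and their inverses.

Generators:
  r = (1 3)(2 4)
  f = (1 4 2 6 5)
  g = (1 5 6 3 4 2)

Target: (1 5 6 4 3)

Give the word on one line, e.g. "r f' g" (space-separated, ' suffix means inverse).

f' r

  after f': (1 5 6 2 4)
  after r: (1 5 6 4 3)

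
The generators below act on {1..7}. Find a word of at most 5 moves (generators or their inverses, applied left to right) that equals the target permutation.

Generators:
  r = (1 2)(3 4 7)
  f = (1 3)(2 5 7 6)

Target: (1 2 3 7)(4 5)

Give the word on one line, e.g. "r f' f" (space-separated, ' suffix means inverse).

  after f': (1 3)(2 6 7 5)
  after r': (1 7 5)(2 6 4 3)
  after f: (1 6 4)(3 5)
  after r: (1 6 7 3 5 4 2)
  after f: (1 2 3 7)(4 5)

f' r' f r f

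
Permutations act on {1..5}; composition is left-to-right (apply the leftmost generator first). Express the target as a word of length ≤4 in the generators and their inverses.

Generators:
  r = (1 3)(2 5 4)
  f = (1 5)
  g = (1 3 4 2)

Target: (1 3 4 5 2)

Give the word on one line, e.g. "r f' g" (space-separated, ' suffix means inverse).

  after g': (1 2 4 3)
  after r: (1 5 4)
  after f': (4 5)
  after g: (1 3 4 5 2)

g' r f' g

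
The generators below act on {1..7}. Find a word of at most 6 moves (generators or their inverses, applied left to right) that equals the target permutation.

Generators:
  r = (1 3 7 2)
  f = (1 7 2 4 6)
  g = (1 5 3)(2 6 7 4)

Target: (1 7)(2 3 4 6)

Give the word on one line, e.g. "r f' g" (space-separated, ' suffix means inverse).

r' f' r f'

  after r': (1 2 7 3)
  after f': (1 7 3 6 4 2)
  after r: (1 2 3 6 4)
  after f': (1 7)(2 3 4 6)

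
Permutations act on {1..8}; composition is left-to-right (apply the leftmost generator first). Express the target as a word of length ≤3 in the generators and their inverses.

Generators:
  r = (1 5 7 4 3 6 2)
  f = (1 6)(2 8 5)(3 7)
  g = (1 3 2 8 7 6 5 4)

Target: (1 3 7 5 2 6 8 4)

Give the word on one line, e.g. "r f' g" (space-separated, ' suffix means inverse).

  after r: (1 5 7 4 3 6 2)
  after g: (1 4 2 3 5 6 8 7)
  after r: (1 3 7 5 2 6 8 4)

r g r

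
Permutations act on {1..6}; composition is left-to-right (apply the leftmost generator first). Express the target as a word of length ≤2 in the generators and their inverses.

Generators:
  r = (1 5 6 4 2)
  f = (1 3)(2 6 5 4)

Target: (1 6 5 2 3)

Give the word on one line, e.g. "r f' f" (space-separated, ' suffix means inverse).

  after r: (1 5 6 4 2)
  after f': (1 6 5 2 3)

r f'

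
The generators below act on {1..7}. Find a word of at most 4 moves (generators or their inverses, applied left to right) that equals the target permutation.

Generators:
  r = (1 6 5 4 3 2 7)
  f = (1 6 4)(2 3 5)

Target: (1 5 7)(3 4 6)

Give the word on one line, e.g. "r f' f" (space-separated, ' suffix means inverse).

  after f: (1 6 4)(2 3 5)
  after r: (1 5 7)(3 4 6)

f r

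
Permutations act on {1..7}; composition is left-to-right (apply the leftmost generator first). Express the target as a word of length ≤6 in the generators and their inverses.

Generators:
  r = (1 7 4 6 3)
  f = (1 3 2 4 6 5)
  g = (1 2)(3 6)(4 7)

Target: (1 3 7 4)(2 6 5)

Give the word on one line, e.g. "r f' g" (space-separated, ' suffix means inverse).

  after r: (1 7 4 6 3)
  after g': (1 4 3 2)
  after f: (1 6 5)(2 3 4)
  after g: (1 3 7 4)(2 6 5)

r g' f g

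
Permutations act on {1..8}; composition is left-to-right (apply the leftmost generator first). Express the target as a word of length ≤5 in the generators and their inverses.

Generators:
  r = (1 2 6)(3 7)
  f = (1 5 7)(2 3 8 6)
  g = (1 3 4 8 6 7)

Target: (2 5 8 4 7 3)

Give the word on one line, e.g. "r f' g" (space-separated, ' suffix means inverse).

  after f: (1 5 7)(2 3 8 6)
  after r': (1 5 3 8 2 7 6)
  after g: (1 5 4 8 2)(3 6)
  after f: (1 7)(2 5 4 6 8 3)
  after g: (2 5 8 4 7 3)

f r' g f g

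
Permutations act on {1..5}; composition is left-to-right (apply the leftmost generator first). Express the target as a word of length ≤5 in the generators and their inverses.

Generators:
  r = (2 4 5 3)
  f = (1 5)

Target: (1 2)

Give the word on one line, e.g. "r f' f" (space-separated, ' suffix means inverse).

r' r' f r' r'

  after r': (2 3 5 4)
  after r': (2 5)(3 4)
  after f: (1 5 2)(3 4)
  after r': (1 4 5 3 2)
  after r': (1 2)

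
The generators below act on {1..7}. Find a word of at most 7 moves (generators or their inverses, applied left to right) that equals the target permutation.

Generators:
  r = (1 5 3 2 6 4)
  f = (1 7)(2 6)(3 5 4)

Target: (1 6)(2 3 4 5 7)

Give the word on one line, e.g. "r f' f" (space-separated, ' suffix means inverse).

r f r' f r

  after r: (1 5 3 2 6 4)
  after f: (1 4 7)(3 6)
  after r': (1 6 5)(2 3)(4 7)
  after f: (1 2 5 7 3 6 4)
  after r: (1 6)(2 3 4 5 7)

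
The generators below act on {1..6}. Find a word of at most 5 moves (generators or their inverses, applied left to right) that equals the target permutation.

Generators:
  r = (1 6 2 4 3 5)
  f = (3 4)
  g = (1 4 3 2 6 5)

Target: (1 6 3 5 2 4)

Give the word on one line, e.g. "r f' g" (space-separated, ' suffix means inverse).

f' g' g'

  after f': (3 4)
  after g': (1 5 6 2 3)
  after g': (1 6 3 5 2 4)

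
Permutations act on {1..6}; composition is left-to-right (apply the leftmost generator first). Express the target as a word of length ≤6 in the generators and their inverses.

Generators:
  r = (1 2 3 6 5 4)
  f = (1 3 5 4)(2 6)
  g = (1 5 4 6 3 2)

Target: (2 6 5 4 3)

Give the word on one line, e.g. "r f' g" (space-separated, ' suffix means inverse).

  after f: (1 3 5 4)(2 6)
  after g': (1 6 3)(2 4)
  after f: (1 2)(4 6 5)
  after r: (1 3 6 4 5)
  after f': (2 6 5 4 3)

f g' f r f'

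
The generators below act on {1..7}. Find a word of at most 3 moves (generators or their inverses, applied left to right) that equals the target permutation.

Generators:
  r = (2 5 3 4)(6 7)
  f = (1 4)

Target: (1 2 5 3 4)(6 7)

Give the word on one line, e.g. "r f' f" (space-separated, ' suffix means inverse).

  after f: (1 4)
  after r: (1 2 5 3 4)(6 7)

f r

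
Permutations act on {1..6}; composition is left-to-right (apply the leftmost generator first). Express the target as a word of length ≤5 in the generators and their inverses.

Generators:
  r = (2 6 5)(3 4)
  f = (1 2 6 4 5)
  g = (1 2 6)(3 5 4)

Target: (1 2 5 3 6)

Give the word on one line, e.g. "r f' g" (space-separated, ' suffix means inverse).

  after g: (1 2 6)(3 5 4)
  after f: (1 6 2 4 3)
  after g': (1 2 5 3 6)

g f g'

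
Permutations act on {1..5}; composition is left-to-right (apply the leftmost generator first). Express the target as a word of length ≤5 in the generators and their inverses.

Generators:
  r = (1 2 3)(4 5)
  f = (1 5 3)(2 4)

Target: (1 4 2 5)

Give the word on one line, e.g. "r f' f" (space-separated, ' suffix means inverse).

  after r': (1 3 2)(4 5)
  after r': (1 2 3)
  after f': (1 4 2 5)

r' r' f'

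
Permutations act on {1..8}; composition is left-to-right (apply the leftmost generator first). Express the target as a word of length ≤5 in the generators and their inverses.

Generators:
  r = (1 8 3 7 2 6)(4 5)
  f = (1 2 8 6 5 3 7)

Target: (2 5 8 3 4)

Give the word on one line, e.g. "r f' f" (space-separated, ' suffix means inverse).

  after r: (1 8 3 7 2 6)(4 5)
  after f: (1 6 2 5 4 3)(7 8)
  after r': (1 2 4 8 3 6 7)
  after f: (1 8 7 2 4 6)(3 5)
  after r': (2 5 8 3 4)

r f r' f r'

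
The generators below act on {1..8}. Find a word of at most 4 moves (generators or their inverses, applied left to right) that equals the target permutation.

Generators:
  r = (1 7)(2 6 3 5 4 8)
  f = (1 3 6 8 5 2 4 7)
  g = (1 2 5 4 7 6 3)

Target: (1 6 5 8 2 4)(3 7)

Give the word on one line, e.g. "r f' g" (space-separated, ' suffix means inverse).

g r

  after g: (1 2 5 4 7 6 3)
  after r: (1 6 5 8 2 4)(3 7)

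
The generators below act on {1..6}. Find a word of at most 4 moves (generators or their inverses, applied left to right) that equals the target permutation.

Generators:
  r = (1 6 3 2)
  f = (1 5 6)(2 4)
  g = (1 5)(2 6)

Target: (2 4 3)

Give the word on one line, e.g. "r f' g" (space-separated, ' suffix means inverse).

  after f: (1 5 6)(2 4)
  after r': (1 5)(2 4 3 6)
  after g: (2 4 3)

f r' g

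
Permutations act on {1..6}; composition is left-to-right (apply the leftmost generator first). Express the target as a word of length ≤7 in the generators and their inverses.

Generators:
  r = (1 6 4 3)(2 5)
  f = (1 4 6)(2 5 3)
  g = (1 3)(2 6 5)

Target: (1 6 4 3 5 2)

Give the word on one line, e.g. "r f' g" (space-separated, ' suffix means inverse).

f r f f g'

  after f: (1 4 6)(2 5 3)
  after r: (1 3 5)
  after f: (1 2 5 4 6)
  after f: (1 5 6 4)(2 3)
  after g': (1 6 4 3 5 2)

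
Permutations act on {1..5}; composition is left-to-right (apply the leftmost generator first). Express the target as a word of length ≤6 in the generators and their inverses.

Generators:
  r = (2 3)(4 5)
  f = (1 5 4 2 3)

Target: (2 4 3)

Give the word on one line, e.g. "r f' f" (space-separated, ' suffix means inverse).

r' f' f' r' f

  after r': (2 3)(4 5)
  after f': (1 3 4)
  after f': (1 2 4 3 5)
  after r': (1 3 4 2 5)
  after f: (2 4 3)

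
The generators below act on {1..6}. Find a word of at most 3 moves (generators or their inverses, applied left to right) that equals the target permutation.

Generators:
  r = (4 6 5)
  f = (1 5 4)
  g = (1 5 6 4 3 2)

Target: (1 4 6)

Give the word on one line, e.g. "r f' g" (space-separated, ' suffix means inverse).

r f f

  after r: (4 6 5)
  after f: (1 5)(4 6)
  after f: (1 4 6)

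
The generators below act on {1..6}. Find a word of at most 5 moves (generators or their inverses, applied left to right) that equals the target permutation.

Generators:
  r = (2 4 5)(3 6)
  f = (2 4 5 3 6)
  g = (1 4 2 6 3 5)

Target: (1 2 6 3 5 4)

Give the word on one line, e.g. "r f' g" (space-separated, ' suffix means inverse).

  after g': (1 5 3 6 2 4)
  after f': (1 4)
  after f': (1 2 6 3 5 4)

g' f' f'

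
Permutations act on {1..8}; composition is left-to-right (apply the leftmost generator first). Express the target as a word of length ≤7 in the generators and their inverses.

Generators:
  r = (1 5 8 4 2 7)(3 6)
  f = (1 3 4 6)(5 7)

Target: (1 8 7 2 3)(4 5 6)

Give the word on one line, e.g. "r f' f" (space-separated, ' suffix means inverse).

r f' f' r f

  after r: (1 5 8 4 2 7)(3 6)
  after f': (1 7 6)(2 5 8 3 4)
  after f': (1 5 8)(2 7 4)
  after r: (1 8 5 4 7 2)(3 6)
  after f: (1 8 7 2 3)(4 5 6)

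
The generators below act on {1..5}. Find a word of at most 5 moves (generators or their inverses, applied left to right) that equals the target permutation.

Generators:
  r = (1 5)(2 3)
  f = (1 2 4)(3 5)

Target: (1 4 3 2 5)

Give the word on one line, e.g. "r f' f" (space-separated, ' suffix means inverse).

f f r'

  after f: (1 2 4)(3 5)
  after f: (1 4 2)
  after r': (1 4 3 2 5)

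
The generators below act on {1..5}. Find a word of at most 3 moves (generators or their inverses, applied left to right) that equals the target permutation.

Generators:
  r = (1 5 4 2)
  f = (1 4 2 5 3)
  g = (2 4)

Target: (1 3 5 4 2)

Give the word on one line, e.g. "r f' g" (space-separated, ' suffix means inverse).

  after g': (2 4)
  after f': (1 3 5 2)
  after g: (1 3 5 4 2)

g' f' g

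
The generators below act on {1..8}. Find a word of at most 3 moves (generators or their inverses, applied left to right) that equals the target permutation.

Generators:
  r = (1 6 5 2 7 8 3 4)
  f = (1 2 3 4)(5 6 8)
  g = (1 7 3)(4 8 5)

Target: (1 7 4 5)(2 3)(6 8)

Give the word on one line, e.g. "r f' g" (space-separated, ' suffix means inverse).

g f

  after g: (1 7 3)(4 8 5)
  after f: (1 7 4 5)(2 3)(6 8)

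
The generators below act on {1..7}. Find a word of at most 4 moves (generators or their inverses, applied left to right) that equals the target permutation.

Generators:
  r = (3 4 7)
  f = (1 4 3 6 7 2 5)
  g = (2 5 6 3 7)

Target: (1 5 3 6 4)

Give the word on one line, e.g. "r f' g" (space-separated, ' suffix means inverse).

g f'

  after g: (2 5 6 3 7)
  after f': (1 5 3 6 4)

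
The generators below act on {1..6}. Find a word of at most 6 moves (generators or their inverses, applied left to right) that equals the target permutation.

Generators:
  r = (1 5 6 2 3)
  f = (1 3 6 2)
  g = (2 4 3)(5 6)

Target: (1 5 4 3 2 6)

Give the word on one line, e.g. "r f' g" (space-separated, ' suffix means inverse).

r f g' g'

  after r: (1 5 6 2 3)
  after f: (1 5 2 6)
  after g': (1 6)(2 5 3 4)
  after g': (1 5 4 3 2 6)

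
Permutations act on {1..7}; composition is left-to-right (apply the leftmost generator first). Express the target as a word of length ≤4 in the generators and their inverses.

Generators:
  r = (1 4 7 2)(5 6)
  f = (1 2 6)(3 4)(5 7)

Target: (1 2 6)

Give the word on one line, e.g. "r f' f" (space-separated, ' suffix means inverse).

  after f': (1 6 2)(3 4)(5 7)
  after f': (1 2 6)

f' f'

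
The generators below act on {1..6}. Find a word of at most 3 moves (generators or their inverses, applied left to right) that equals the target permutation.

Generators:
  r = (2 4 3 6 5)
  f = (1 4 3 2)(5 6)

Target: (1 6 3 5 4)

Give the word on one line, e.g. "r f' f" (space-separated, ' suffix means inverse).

  after f': (1 2 3 4)(5 6)
  after r': (1 5 3 2 4)
  after r': (1 6 3 5 4)

f' r' r'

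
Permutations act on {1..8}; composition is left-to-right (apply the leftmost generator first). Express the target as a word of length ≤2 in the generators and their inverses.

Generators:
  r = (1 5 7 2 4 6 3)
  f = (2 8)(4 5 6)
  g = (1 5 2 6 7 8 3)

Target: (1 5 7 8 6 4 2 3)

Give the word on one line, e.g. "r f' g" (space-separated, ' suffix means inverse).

f g

  after f: (2 8)(4 5 6)
  after g: (1 5 7 8 6 4 2 3)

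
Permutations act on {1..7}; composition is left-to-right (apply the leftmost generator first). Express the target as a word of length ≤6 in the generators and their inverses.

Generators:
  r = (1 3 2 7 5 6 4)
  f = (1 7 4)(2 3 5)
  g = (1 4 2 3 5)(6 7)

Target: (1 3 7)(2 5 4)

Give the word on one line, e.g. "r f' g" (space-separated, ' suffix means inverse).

r f' r r f'

  after r: (1 3 2 7 5 6 4)
  after f': (1 2)(3 5 6 7)
  after r: (1 7 2 3 6 5 4)
  after r: (1 5)(3 4)
  after f': (1 3 7)(2 5 4)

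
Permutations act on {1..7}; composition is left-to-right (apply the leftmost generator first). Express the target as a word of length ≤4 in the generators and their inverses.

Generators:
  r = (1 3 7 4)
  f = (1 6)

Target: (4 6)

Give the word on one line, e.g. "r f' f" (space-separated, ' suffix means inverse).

  after r: (1 3 7 4)
  after f: (1 3 7 4 6)
  after r': (4 6)

r f r'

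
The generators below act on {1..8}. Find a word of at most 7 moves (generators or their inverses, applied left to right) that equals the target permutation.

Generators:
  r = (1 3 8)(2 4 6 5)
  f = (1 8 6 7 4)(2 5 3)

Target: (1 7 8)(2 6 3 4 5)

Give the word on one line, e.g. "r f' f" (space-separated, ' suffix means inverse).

f r f' r f

  after f: (1 8 6 7 4)(2 5 3)
  after r: (3 4)(5 8)(6 7)
  after f': (1 4 5)(2 3 7 8)
  after r: (1 6 5 3 7)(2 8 4)
  after f: (1 7 8)(2 6 3 4 5)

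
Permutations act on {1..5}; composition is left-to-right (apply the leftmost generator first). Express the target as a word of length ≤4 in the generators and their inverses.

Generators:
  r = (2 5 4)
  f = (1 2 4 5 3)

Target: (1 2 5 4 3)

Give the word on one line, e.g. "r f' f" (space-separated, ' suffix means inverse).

  after r: (2 5 4)
  after r: (2 4 5)
  after f: (1 2 5 4 3)

r r f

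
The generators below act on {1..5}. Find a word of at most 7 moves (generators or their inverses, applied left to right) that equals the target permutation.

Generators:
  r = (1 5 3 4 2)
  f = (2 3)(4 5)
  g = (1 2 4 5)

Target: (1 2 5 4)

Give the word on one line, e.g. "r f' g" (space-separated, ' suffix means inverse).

  after f: (2 3)(4 5)
  after g': (1 5 2 3)
  after f': (1 4 5 3)
  after r': (1 3 2 4)
  after f: (1 2 5 4)

f g' f' r' f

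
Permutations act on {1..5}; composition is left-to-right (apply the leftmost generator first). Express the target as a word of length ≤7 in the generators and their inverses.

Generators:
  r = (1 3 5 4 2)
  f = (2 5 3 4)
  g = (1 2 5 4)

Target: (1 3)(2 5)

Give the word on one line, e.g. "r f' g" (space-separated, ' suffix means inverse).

r' r' g r g

  after r': (1 2 4 5 3)
  after r': (1 4 3 2 5)
  after g: (2 4 3 5)
  after r: (1 3 4 5)
  after g: (1 3)(2 5)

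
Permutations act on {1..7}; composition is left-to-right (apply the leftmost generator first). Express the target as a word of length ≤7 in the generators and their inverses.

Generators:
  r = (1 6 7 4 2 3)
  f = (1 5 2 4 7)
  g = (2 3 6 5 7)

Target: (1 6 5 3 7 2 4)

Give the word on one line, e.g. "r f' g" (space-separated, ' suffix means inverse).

  after g': (2 7 5 6 3)
  after r': (1 3 4 7 5)(2 6)
  after g': (1 2 3 4 5)(6 7)
  after g': (1 7 3 4 6 5)
  after r': (1 6 5 3 7 2 4)

g' r' g' g' r'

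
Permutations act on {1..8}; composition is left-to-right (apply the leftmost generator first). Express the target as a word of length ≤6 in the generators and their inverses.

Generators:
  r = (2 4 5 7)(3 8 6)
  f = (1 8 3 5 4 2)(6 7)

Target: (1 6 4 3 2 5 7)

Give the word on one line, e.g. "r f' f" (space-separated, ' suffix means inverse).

f f r f r'

  after f: (1 8 3 5 4 2)(6 7)
  after f: (1 3 4)(2 8 5)
  after r: (1 8 7 2 6 3 5 4)
  after f: (1 3 4 8 6 5 2 7)
  after r': (1 6 4 3 2 5 7)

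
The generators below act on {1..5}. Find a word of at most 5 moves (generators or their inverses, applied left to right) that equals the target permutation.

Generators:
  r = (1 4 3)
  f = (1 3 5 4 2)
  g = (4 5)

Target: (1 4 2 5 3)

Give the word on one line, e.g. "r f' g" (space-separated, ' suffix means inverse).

  after r': (1 3 4)
  after f: (1 5 4 3 2)
  after r: (1 5 3 2 4)
  after r: (1 5)(2 3)
  after f: (1 4 2 5 3)

r' f r r f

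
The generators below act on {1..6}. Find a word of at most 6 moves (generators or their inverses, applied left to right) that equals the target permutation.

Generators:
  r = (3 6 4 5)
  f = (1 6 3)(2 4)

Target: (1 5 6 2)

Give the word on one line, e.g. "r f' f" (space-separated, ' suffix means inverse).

  after r: (3 6 4 5)
  after f': (1 3)(2 4 5 6)
  after r': (1 5 3)(2 6)
  after f: (1 5)(2 3 6 4)
  after f: (1 5 6 2)

r f' r' f f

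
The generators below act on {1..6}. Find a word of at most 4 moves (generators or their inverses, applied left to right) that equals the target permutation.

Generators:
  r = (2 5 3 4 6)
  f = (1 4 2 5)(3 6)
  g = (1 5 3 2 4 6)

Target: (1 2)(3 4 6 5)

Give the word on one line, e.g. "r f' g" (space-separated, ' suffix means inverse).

g' g' f

  after g': (1 6 4 2 3 5)
  after g': (1 4 3)(2 5 6)
  after f: (1 2)(3 4 6 5)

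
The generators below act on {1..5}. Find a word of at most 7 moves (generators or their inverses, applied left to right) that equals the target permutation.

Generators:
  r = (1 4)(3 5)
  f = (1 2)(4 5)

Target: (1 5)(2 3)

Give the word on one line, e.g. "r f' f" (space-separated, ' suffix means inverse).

  after r: (1 4)(3 5)
  after f: (1 5 3 4 2)
  after r: (1 3)(2 4)
  after f: (1 3 2 5 4)
  after r': (1 5)(2 3)

r f r f r'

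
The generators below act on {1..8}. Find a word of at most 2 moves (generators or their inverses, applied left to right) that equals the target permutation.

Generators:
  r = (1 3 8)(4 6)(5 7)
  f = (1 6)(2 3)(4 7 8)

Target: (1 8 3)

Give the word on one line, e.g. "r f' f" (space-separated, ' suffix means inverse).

  after r: (1 3 8)(4 6)(5 7)
  after r: (1 8 3)

r r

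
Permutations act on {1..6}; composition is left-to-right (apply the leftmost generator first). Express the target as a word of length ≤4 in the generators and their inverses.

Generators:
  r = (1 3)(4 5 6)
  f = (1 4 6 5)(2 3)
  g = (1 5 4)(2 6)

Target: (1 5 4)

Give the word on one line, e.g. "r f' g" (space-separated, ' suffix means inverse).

  after g': (1 4 5)(2 6)
  after g': (1 5 4)

g' g'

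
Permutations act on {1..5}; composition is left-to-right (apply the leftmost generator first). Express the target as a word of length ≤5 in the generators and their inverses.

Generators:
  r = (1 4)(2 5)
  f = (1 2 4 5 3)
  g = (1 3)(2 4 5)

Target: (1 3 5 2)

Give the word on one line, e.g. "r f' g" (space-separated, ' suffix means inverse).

  after r: (1 4)(2 5)
  after g': (1 2 4 3)
  after f': (4 5)
  after f': (1 3 5 2)

r g' f' f'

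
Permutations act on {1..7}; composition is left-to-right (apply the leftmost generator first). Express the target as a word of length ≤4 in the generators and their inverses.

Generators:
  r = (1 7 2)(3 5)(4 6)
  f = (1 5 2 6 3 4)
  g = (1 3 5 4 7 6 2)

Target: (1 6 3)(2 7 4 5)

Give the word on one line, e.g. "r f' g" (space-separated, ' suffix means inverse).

  after f: (1 5 2 6 3 4)
  after g: (1 4 3 7 6 5)
  after r': (1 6 3)(2 7 4 5)

f g r'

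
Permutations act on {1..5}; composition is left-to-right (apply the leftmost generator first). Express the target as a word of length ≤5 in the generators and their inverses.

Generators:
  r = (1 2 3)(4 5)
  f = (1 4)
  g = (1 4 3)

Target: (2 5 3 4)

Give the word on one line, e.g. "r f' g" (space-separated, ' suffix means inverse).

  after g': (1 3 4)
  after r': (1 2)(3 5 4)
  after f: (1 2 4 3 5)
  after r': (2 5 3 4)

g' r' f r'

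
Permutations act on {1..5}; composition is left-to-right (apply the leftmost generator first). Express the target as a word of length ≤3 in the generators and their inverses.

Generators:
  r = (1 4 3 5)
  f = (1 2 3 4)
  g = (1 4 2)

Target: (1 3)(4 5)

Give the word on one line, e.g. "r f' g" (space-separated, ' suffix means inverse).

  after r': (1 5 3 4)
  after r': (1 3)(4 5)

r' r'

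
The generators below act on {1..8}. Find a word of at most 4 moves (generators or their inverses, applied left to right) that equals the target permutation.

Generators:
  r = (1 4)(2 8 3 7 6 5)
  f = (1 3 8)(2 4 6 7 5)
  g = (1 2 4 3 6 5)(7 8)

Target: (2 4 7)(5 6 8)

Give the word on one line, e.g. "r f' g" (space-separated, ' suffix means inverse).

r f' g'

  after r: (1 4)(2 8 3 7 6 5)
  after f': (1 2 3 6 7 4 8)
  after g': (2 4 7)(5 6 8)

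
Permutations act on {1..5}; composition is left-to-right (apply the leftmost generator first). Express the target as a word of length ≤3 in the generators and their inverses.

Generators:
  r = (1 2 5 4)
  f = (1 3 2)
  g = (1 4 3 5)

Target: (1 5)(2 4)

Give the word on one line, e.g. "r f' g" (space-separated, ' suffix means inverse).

  after r': (1 4 5 2)
  after r': (1 5)(2 4)

r' r'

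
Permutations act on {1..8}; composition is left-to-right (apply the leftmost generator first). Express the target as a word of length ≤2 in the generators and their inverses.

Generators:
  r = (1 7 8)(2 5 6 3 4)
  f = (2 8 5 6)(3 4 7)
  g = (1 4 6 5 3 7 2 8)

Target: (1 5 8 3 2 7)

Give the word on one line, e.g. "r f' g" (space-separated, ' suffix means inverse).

r' f

  after r': (1 8 7)(2 4 3 6 5)
  after f: (1 5 8 3 2 7)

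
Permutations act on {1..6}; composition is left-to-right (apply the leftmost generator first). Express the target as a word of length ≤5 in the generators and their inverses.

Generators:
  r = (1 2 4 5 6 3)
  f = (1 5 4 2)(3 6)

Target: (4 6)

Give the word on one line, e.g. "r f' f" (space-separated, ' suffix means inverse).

f f r' f

  after f: (1 5 4 2)(3 6)
  after f: (1 4)(2 5)
  after r': (1 2 4 3 6 5)
  after f: (4 6)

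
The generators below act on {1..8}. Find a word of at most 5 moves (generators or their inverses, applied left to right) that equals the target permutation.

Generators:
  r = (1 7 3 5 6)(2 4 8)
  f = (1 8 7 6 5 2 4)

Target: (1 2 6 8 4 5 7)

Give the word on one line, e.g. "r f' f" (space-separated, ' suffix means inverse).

f f f f f

  after f: (1 8 7 6 5 2 4)
  after f: (1 7 5 4 8 6 2)
  after f: (1 6 4 7 2 8 5)
  after f: (1 5 8 2 7 4 6)
  after f: (1 2 6 8 4 5 7)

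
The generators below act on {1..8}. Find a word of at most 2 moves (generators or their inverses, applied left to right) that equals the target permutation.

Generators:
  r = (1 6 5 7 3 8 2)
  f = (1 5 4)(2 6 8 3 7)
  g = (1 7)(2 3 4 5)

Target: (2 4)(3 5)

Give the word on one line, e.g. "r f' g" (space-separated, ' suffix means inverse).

  after g': (1 7)(2 5 4 3)
  after g': (2 4)(3 5)

g' g'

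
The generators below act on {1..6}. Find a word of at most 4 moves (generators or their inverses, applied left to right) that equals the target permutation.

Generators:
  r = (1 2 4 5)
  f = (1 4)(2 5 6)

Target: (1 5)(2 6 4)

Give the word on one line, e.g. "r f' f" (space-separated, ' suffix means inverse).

f f r'

  after f: (1 4)(2 5 6)
  after f: (2 6 5)
  after r': (1 5)(2 6 4)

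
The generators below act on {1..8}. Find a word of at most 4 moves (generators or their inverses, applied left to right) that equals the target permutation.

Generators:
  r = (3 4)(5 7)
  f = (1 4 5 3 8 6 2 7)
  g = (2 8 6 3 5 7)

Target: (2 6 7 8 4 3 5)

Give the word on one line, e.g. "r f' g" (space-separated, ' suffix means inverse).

  after g: (2 8 6 3 5 7)
  after g: (2 6 5)(3 7 8)
  after r: (2 6 7 8 4 3 5)

g g r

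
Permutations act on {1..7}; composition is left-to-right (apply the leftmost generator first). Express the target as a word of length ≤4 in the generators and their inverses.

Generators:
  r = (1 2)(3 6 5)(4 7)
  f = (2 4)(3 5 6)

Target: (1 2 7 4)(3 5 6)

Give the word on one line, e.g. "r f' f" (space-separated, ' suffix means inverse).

  after f': (2 4)(3 6 5)
  after r: (1 2 7 4)(3 5 6)

f' r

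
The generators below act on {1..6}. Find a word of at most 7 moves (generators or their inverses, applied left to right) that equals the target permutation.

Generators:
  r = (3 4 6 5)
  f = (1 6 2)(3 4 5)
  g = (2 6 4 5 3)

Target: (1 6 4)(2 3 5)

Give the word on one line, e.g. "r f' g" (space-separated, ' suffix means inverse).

r' g' r g f

  after r': (3 5 6 4)
  after g': (2 3 4 5)
  after r: (2 4 3 6 5)
  after g: (2 5 6 3 4)
  after f: (1 6 4)(2 3 5)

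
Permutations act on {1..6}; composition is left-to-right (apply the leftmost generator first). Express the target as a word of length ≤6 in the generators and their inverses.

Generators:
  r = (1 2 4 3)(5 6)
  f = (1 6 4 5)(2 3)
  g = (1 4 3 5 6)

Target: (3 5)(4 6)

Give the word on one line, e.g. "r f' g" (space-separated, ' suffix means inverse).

  after f: (1 6 4 5)(2 3)
  after r': (1 5 3)(2 4 6)
  after g': (1 3 6 2)(4 5)
  after r: (3 5)(4 6)

f r' g' r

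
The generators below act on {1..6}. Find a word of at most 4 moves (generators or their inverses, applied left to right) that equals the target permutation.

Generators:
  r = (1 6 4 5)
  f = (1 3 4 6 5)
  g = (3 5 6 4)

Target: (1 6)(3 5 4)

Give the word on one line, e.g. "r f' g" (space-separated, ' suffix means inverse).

f f g'

  after f: (1 3 4 6 5)
  after f: (1 4 5 3 6)
  after g': (1 6)(3 5 4)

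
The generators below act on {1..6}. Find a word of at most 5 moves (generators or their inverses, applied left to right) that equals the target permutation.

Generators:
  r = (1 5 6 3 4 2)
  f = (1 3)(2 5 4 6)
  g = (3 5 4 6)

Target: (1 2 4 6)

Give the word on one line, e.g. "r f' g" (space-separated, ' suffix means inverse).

g' g' r'

  after g': (3 6 4 5)
  after g': (3 4)(5 6)
  after r': (1 2 4 6)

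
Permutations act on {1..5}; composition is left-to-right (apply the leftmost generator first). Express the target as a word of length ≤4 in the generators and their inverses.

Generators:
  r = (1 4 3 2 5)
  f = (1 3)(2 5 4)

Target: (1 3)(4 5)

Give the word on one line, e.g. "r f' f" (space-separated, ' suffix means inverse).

  after f: (1 3)(2 5 4)
  after r: (1 2)(3 4 5)
  after f': (1 4 2 3 5)
  after r: (1 3)(4 5)

f r f' r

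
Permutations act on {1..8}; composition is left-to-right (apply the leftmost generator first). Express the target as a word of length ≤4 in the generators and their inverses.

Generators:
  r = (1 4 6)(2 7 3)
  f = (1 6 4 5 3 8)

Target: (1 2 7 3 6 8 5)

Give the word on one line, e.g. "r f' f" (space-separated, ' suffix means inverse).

  after f': (1 8 3 5 4 6)
  after f': (1 3 4)(5 6 8)
  after r: (1 2 7 3 6 8 5)

f' f' r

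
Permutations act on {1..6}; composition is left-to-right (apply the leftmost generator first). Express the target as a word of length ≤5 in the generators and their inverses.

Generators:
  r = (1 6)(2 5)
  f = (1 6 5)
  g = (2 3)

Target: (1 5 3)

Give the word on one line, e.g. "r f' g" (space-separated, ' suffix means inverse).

  after g': (2 3)
  after r: (1 6)(2 3 5)
  after f': (2 3 6 5)
  after g': (3 6 5)
  after f': (1 5 3)

g' r f' g' f'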